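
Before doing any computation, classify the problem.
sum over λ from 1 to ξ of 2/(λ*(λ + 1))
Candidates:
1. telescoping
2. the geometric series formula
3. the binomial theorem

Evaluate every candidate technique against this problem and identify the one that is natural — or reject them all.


Technique: telescoping — rewrite 2/(λ*(λ + 1)) as simple fractions and successive terms eat each other — only the edges survive.
- telescoping: applies; the problem has the shape this method handles.
- the geometric series formula: the term-to-term ratio drifts with the index — the one thing the geometric formula cannot absorb.
- the binomial theorem: no binomial coefficients pair with matched powers.


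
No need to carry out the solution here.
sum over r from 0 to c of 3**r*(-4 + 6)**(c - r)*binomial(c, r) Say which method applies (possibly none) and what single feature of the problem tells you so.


Method: the binomial theorem — binomial(c, r) weighting matched powers of 3 and (-4 + 6) is the expanded form of (3 + (-4 + 6))^c — fold it back up.


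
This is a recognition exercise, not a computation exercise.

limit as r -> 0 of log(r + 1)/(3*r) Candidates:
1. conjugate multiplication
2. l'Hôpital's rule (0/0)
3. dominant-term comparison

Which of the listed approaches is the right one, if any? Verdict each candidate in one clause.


Diagnosis: l'Hôpital's rule (0/0) — the 0/0 form at 0 is the signature situation for l'Hôpital's rule. A local series expansion at the point resolves it as well; the rule is the packaged version of that step.
- conjugate multiplication: no difference of divergent radicals appears, so rationalizing has nothing to cancel.
- l'Hôpital's rule (0/0) — applies; the problem has the shape this method handles.
- dominant-term comparison — this limit is not decided by comparing leading-term growth at infinity.


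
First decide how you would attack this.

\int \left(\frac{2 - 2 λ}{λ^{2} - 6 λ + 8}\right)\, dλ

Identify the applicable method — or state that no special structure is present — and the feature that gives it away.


Diagnosis: partial fractions — rational integrand, reducible denominator λ^{2} - 6 λ + 8: decompose first, integrate second.


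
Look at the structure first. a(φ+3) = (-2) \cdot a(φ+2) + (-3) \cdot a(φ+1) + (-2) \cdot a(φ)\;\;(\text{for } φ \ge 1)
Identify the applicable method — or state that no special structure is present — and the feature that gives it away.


Method: the characteristic-root method — try a geometric ansatz r^φ: constant coefficients turn the recurrence into one polynomial equation in r.


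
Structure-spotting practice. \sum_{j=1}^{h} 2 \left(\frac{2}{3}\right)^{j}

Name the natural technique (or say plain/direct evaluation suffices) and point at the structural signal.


Method: the geometric series formula — consecutive terms stand in a fixed index-free ratio — the geometric sum formula closes it.


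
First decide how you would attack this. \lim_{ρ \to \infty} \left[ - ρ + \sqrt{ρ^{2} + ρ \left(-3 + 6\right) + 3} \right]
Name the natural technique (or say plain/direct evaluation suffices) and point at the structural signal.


Method: conjugate multiplication — \sqrt{ρ^{2} + ρ \left(-3 + 6\right) + 3} and ρ both blow up, but their difference is tame once the conjugate rationalizes it.


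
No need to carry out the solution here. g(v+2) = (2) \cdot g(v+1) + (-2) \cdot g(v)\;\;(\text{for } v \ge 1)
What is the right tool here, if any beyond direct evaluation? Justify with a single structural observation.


Method: the characteristic-root method — the recurrence treats every index alike (constant coefficients, no forcing) — precisely the regime where r^v trials close it.


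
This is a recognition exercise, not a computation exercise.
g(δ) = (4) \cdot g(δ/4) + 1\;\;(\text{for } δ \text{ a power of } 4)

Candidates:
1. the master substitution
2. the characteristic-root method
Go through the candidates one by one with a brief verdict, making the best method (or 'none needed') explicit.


Best approach: the master substitution — the argument contracts 4-fold per step: reindex δ exponentially and solve the linear recurrence in the new index.
- the master substitution: yes, a natural case for it.
- the characteristic-root method: the recursion divides its index rather than shifting it — outside the constant-shift family the root method covers.


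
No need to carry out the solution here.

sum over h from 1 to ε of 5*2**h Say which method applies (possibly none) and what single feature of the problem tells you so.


Diagnosis: the geometric series formula — each term is 2 times the previous one, so the geometric-series formula applies directly.


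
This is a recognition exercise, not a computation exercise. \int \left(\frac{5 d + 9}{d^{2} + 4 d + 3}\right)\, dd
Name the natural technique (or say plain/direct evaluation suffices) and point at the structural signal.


Verdict: partial fractions — the factorization of d^{2} + 4 d + 3 is the whole battle; after it, each term is a table integral.


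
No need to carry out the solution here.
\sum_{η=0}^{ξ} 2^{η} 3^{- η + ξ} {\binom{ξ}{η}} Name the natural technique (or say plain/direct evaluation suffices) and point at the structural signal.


Best approach: the binomial theorem — the binomial coefficients weight matched powers of 2 and 3, which is exactly the expansion of a binomial power.


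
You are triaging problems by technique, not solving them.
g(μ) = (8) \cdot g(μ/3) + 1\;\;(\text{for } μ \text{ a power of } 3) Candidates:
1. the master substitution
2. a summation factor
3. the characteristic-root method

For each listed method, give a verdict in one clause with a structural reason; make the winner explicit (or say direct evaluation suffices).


Diagnosis: the master substitution — the argument contracts 3-fold per step: reindex μ exponentially and solve the linear recurrence in the new index.
- the master substitution: yes, a natural case for it.
- a summation factor: a divided-index call is outside the fixed-shift first-order family a summation factor normalizes.
- the characteristic-root method: the recursion divides its index rather than shifting it — outside the constant-shift family the root method covers.


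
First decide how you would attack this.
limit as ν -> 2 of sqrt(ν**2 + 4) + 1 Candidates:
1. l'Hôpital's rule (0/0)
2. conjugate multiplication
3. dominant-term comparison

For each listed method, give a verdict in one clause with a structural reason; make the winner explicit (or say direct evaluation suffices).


Best approach: no special technique — no vanishing denominator and no indeterminate clash at the point — evaluation is immediate.
- l'Hôpital's rule (0/0) — substituting the point produces a determinate value, not a 0 over 0 clash.
- conjugate multiplication — multiplying by a conjugate would not remove any indeterminacy here.
- dominant-term comparison: no dominant power emerges to decide the limit by degree comparison.


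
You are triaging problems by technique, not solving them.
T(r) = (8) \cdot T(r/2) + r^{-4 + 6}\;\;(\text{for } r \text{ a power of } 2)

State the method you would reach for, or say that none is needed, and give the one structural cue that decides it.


Method: the master substitution — the argument contracts 2-fold per step: reindex r exponentially and solve the linear recurrence in the new index.


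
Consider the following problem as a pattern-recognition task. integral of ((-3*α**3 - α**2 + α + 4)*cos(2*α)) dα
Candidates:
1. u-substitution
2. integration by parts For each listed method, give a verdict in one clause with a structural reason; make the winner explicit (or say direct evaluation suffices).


Diagnosis: integration by parts — differentiate -3*α**3 - α**2 + α + 4, integrate cos(2*α): each pass lowers the polynomial degree, so parts terminates.
- u-substitution: no subexpression of the integrand pairs with its own derivative as a factor — individual terms may offer their own substitutions, but any change of variable covering the whole integral would have to be constructed from outside the expression.
- integration by parts: yes — fits the structure here.


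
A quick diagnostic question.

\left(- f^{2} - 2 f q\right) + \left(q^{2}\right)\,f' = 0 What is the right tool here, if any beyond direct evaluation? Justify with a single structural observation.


Verdict: the homogeneous substitution — the slope's numerator and denominator share total degree; set v = f/q and the equation drops to separable form. Rearranged, this also fits the Bernoulli template directly; the homogeneous substitution reads the structure without the rearrangement.


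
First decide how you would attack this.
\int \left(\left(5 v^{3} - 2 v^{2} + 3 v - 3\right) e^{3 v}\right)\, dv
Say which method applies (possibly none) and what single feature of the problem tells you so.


Diagnosis: integration by parts — 5 v^{3} - 2 v^{2} + 3 v - 3 dies after finitely many derivatives while e^{3 v} cycles under integration — the tabular/parts setup.


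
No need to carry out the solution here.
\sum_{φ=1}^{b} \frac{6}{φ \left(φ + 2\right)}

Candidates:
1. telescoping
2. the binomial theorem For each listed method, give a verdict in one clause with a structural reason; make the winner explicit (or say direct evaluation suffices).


Method: telescoping — after splitting \frac{6}{φ \left(φ + 2\right)} into partial fractions, the pieces are shifted copies of one function and cancel telescopically.
- telescoping — yes, a natural case for it.
- the binomial theorem — no binomial coefficients pair with matched powers.


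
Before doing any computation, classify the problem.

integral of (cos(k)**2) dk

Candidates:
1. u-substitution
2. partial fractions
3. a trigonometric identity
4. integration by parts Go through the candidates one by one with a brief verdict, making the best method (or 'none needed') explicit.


Diagnosis: a trigonometric identity — cos(k)**2 carries an even exponent — trade it for double-angle cosines before integrating.
- u-substitution: no subexpression of the integrand serves as a whole-integral substitution inner — individual terms may offer their own, but none carries its derivative as a factor of the full integrand; a working change of variable would have to be constructed from outside the expression.
- partial fractions: the expression is not a ratio of polynomials that decomposes further.
- a trigonometric identity: applies; the problem has the shape this method handles.
- integration by parts — not the natural route: no polynomial-kernel product appears — a recursive parts reduction of the trigonometric product exists, but the identity rewrite is direct.


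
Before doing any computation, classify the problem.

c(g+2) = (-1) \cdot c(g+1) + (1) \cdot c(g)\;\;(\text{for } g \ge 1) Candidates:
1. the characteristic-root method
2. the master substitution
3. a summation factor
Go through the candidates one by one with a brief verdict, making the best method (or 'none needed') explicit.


Technique: the characteristic-root method — linear, homogeneous, constant coefficients: solutions of the form r^g exist — find the roots of the characteristic polynomial.
- the characteristic-root method — yes — fits the structure here.
- the master substitution: with no divided-index recursive call, reindexing by powers of a base buys nothing.
- a summation factor — the recurrence reaches back more than one step, outside the first-order family a summation factor normalizes.


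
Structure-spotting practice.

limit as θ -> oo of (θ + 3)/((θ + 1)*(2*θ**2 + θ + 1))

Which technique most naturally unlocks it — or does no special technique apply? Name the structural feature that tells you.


Technique: dominant-term comparison — growth-rate triage: the leading powers of θ decide the limit, everything else is noise. As a single quotient, the ∞/∞ shape would yield to repeated differentiation as well — the growth comparison gets there in one look.


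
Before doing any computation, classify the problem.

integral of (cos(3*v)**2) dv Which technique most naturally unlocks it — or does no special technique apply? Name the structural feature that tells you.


Verdict: a trigonometric identity — cos(3*v)**2 is the textbook power-reduction case — identities first, antiderivatives second.


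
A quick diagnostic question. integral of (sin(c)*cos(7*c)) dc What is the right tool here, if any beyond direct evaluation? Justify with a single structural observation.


Technique: a trigonometric identity — the identity turns sin(c)*cos(7*c) into two lone cosines/sines, each trivially integrable.


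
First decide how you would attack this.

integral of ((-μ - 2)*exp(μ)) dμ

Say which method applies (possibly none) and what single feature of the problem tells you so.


Verdict: integration by parts — the integrand splits as -μ - 2 times exp(μ) — repeatedly differentiating the polynomial part kills it, which is the parts ladder.


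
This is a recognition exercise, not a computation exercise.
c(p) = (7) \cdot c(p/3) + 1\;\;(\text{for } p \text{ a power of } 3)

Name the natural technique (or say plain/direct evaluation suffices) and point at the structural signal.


Technique: the master substitution — the argument contracts 3-fold per step: reindex p exponentially and solve the linear recurrence in the new index.


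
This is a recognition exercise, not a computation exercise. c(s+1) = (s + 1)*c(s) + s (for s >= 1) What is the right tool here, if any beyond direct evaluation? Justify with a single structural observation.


Diagnosis: a summation factor — rescale the sequence by the product of the weights s + 1 so far — the recurrence collapses to a plain running sum.


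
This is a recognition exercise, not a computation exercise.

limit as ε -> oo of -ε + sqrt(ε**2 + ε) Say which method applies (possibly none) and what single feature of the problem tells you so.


Technique: conjugate multiplication — sqrt(ε**2 + ε) and ε both blow up, but their difference is tame once the conjugate rationalizes it.


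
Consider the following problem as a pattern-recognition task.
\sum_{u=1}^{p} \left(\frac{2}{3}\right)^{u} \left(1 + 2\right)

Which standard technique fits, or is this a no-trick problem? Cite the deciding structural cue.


Verdict: the geometric series formula — consecutive terms stand in a fixed index-free ratio — the geometric sum formula closes it.


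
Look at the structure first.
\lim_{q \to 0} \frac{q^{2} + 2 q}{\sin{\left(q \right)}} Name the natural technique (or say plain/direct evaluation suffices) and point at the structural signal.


Diagnosis: l'Hôpital's rule (0/0) — both numerator and denominator vanish at 0: the genuine 0/0 indeterminate that l'Hôpital exists for. A first-order expansion at the point is an equally standard path; the rule packages it.


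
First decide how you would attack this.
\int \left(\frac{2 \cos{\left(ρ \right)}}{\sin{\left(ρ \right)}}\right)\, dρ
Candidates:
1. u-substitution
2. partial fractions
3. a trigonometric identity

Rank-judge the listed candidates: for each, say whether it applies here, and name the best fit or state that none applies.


Method: u-substitution — 2 \cos{\left(ρ \right)} matches the derivative of \sin{\left(ρ \right)} up to a constant; with u = \sin{\left(ρ \right)} the whole integrand folds into a function of u alone.
- u-substitution: yes, a natural case for it.
- partial fractions: the expression is not a ratio of polynomials that decomposes further.
- a trigonometric identity: the trigonometric factor has no even power to reduce and no cross-frequency product to convert — the standard power-reduction and product-to-sum identities do not engage it.


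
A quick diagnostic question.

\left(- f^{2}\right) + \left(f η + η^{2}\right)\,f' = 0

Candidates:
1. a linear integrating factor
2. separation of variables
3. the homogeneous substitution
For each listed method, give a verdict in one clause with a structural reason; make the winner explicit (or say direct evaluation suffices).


Method: the homogeneous substitution — scaling η and f together leaves the slope fixed — it depends only on f/η, so substitute the ratio. Suitably rearranged — at times with the variables' roles exchanged — this doubles as a Bernoulli equation; the homogeneous reading needs no such setup.
- a linear integrating factor — the unknown enters nonlinearly (through a power, a denominator, or a transcendental function), which the linear integrating-factor recipe cannot absorb as-is — any repair would come from a preliminary substitution, not the factor.
- separation of variables — the two dependences are entangled, not a clean product of one-variable pieces.
- the homogeneous substitution — yes — fits the structure here.


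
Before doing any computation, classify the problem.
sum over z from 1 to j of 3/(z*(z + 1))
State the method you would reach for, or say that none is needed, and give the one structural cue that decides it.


Verdict: telescoping — 3/(z*(z + 1)) decomposes into shift-paired simple fractions; the series telescopes to finitely many boundary pieces.


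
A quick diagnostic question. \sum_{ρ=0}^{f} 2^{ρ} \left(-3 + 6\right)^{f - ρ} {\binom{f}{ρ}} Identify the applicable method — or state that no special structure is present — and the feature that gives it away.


Best approach: the binomial theorem — the summand is term ρ of a binomial expansion in 2 and (-3 + 6); the whole sum is a single power.


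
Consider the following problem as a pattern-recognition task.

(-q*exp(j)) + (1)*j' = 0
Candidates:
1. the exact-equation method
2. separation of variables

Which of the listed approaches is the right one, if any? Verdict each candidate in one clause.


Best approach: separation of variables — one side of the product carries the independent variable, the other the unknown — the textbook separation shape.
- the exact-equation method: no potential function has this form as its differential, as written.
- separation of variables — yes — fits the structure here.


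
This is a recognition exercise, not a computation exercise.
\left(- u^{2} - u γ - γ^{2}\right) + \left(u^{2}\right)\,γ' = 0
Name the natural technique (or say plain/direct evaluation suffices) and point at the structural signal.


Diagnosis: the homogeneous substitution — solved for the derivative, the right side is unchanged under scaling u and γ together — it depends only on the ratio γ/u, so substitute a single ratio variable.


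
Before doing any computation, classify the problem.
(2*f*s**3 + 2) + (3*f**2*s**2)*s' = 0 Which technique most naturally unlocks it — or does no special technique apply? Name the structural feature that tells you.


Diagnosis: the exact-equation method — take the mixed partials of 2*f*s**3 + 2 and 3*f**2*s**2: they are equal, which certifies an exact differential.


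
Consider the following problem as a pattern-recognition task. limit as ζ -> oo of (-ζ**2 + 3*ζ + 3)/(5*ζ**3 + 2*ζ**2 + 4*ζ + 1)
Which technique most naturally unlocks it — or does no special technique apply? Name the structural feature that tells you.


Diagnosis: dominant-term comparison — divide through by the highest power of ζ; every lower-order term dies and the dominant terms decide the limit. As a single quotient, the ∞/∞ shape would yield to repeated differentiation as well — the growth comparison gets there in one look.


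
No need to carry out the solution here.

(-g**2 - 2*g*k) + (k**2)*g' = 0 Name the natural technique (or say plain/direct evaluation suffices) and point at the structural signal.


Technique: the homogeneous substitution — scaling k and g together leaves the slope fixed — it depends only on g/k, so substitute the ratio. A Bernoulli rewrite works here as the equation stands — the homogeneous substitution is the more immediate reading.


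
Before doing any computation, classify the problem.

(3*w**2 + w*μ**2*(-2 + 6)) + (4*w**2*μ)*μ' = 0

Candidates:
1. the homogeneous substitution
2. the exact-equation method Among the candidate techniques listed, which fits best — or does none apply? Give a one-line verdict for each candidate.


Method: the exact-equation method — because the two cross partials coincide, the form is conservative as written — recover its potential in (w, μ).
- the homogeneous substitution: rescaling both variables together changes the slope, so no ratio substitution collapses it.
- the exact-equation method: applies; the problem has the shape this method handles.


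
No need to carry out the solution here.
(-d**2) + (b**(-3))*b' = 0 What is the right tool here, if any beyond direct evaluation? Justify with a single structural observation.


Verdict: separation of variables — one side of the product carries the independent variable, the other the unknown — the textbook separation shape. An exactness check succeeds on this form as well — separation and the potential function arrive at the same answer, separation more directly.


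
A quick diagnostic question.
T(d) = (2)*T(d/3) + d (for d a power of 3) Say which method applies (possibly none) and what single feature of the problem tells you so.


Diagnosis: the master substitution — divide-the-index recursion (d/3 inside the call) straightens out once the index is rewritten as 3^m.


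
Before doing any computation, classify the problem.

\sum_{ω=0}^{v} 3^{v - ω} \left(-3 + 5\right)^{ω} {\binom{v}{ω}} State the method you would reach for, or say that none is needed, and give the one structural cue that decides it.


Method: the binomial theorem — the summand is term ω of a binomial expansion in (-3 + 5) and 3; the whole sum is a single power.


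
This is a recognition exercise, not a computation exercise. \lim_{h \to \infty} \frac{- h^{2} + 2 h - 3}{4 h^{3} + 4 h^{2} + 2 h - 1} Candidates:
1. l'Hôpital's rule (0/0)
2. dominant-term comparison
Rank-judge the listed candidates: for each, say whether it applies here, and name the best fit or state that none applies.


Technique: dominant-term comparison — divide by the highest power of h present: lower-order terms vanish and the dominant ratio remains.
- l'Hôpital's rule (0/0): as a single quotient the expression runs to ∞/∞ at the limit point — an at-infinity form of the rule would apply, though the leading-growth comparison is the direct reading.
- dominant-term comparison — yes, a natural case for it.


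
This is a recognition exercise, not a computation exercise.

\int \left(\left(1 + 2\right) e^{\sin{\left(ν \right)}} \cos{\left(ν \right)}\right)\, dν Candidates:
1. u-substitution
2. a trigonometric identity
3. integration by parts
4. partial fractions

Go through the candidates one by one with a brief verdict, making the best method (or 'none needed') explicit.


Method: u-substitution — collected, the integrand has one factor that is, up to a constant, the derivative of an inner expression the rest depends on — substitute for that inner expression.
- u-substitution: yes, a natural case for it.
- a trigonometric identity: neither the even-power reduction nor the product-to-sum identity applies to this structure.
- integration by parts — there is no nonconstant-polynomial-times-kernel split with an exp, sine, cosine (degree-1 argument), or logarithm partner.
- partial fractions: there is no rational-function structure to decompose.


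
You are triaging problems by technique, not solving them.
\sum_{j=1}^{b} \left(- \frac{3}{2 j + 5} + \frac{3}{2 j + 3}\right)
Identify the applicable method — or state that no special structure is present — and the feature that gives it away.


Diagnosis: telescoping — the generic term is a one-step difference of \frac{3}{2 j + 3}, so partial sums shortcut to endpoint evaluation.


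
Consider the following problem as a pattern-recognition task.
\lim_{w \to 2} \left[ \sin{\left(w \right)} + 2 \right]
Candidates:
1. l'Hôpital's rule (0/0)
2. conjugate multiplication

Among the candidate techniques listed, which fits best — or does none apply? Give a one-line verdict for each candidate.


Verdict: no special technique — the expression is continuous at the evaluation point — substitute directly; no indeterminate form appears.
- l'Hôpital's rule (0/0): substituting the point gives a finite value outright — there is no indeterminate clash to repair.
- conjugate multiplication: no divergent radical difference is present for a conjugate pair to cancel.


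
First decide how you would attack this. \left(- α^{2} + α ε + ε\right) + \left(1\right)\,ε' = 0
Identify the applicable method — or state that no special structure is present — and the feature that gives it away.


Method: a linear integrating factor — linear in the unknown with genuine forcing: multiply through by the exponential of the integrated coefficient and the left side closes into one derivative.


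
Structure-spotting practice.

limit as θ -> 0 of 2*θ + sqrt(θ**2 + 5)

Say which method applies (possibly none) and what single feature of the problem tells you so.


Diagnosis: no special technique — the function is continuous at 0; evaluation is itself the limit, no machinery required.


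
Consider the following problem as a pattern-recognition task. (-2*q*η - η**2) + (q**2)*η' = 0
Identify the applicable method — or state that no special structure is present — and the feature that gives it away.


Verdict: the homogeneous substitution — scaling q and η together leaves the slope fixed — it depends only on η/q, so substitute the ratio. Rearranged, this also fits the Bernoulli template directly; the homogeneous substitution reads the structure without the rearrangement.


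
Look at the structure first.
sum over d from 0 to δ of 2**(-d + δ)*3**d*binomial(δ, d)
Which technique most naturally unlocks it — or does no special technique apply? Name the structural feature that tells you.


Technique: the binomial theorem — binomial(δ, d) weighting matched powers of 3 and 2 is the expanded form of (3 + 2)^δ — fold it back up.


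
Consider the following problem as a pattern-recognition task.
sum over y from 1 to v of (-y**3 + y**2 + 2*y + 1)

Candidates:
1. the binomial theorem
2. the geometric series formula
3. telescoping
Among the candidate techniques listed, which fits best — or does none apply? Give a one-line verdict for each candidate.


Verdict: no special technique — nothing telescopes and nothing is geometric; polynomial terms in y sum term by term.
- the binomial theorem: no binomial coefficients pair up with complementary powers here.
- the geometric series formula — no single multiplier carries one term to the next throughout the sum.
- telescoping: computed from the summand as displayed, the partial sums build up without the pairwise collapse telescoping exploits.


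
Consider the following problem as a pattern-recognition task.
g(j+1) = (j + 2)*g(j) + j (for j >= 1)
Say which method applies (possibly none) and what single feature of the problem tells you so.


Best approach: a summation factor — normalize by the running product of j + 2: the left side becomes a difference, and differences sum.


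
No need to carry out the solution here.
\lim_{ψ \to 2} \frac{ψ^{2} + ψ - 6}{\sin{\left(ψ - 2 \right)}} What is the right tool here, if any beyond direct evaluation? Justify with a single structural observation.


Best approach: l'Hôpital's rule (0/0) — substituting 2 gives 0 over 0; differentiate top and bottom once and re-evaluate. One could equally expand both pieces locally and compare leading terms; the rule does that in one stroke.


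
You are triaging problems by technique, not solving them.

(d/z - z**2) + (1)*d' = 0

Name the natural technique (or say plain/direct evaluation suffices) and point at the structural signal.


Best approach: a linear integrating factor — the unknown enters only to the first power against a nonzero forcing term — the integrating-factor template applies directly.


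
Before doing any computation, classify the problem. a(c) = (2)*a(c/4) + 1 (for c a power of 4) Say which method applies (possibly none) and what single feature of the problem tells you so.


Technique: the master substitution — the argument contracts 4-fold per step: reindex c exponentially and solve the linear recurrence in the new index.


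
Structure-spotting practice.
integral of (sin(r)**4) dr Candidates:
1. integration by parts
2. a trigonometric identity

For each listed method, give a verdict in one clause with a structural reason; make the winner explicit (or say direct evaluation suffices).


Best approach: a trigonometric identity — sin(r)**4 carries an even exponent — trade it for double-angle cosines before integrating.
- integration by parts — not the natural route: no polynomial-kernel product appears — a recursive parts reduction of the trigonometric product exists, but the identity rewrite is direct.
- a trigonometric identity: yes — fits the structure here.


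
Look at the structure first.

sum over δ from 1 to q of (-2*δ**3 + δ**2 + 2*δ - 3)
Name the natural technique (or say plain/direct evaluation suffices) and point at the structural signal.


Technique: no special technique — no ratio, no shift structure, no binomial pattern: sum the constant-multiple powers of δ with known formulas.


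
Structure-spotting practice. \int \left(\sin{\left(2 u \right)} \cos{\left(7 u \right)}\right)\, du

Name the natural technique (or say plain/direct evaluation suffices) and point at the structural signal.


Best approach: a trigonometric identity — the identity turns \sin{\left(2 u \right)} \cos{\left(7 u \right)} into two lone cosines/sines, each trivially integrable.


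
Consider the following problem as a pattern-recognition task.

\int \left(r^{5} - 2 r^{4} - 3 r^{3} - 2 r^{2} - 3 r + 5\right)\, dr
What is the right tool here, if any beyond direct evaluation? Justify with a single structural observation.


Best approach: no special technique — scan for structure and find none: constant multiples of powers of r, integrate directly.


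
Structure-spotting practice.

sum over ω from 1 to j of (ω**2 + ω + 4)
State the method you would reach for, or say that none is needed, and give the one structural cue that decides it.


Best approach: no special technique — with only polynomial terms in ω present, the classical sum-of-powers identities are all you need.


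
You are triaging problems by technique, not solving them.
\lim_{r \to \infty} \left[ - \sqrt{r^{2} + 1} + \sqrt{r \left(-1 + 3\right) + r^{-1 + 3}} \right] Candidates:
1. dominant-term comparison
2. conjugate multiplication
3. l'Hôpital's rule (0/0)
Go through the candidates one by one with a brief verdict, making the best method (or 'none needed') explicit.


Best approach: conjugate multiplication — infinity minus infinity with a radical in play — multiply by the conjugate so the divergences of \sqrt{r \left(-1 + 3\right) + r^{-1 + 3}} and \sqrt{r^{2} + 1} annihilate.
- dominant-term comparison — no ranking of term growth rates resolves the limit here.
- conjugate multiplication: yes — fits the structure here.
- l'Hôpital's rule (0/0) — the expression is a difference driving to ∞ − ∞, not a 0/0 quotient — there is no ratio for the rule to differentiate.


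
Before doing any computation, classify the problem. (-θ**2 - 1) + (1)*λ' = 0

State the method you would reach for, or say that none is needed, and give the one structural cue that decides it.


Verdict: no special technique — solved for the derivative, λ never appears on the right — this is a direct integration in θ, not a differential-equations problem at heart.


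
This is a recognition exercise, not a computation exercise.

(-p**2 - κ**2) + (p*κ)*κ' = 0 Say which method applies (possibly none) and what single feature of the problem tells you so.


Method: the homogeneous substitution — the slope's numerator and denominator share total degree; set v = κ/p and the equation drops to separable form. This doubles as a Bernoulli equation in the unknown as written; the homogeneous route needs no setup at all.


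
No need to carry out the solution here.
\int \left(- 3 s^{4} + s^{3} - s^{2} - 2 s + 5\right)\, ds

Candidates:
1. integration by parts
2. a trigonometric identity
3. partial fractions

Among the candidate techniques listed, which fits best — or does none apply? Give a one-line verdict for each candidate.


Technique: no special technique — every term is a constant multiple of a power of s; term-wise power-rule integration needs no preliminary transformation.
- integration by parts — splitting off a factor buys nothing — the integrand integrates directly without parts.
- a trigonometric identity: there is no trigonometric structure at all — the integrand carries no sine or cosine to rewrite.
- partial fractions — there is no rational-function structure to decompose.


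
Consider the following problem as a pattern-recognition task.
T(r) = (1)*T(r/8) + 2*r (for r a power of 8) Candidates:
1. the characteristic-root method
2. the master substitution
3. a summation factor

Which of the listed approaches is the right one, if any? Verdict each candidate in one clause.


Method: the master substitution — index division is the fingerprint: r/8 in the recursive call means substitute r = 8^m.
- the characteristic-root method — a divided-index call is not the fixed-shift linear shape that characteristic roots solve.
- the master substitution — a fit — the right tool for this form.
- a summation factor: the recursion divides its index rather than shifting it — there is no previous-term chain for a summation factor to telescope.


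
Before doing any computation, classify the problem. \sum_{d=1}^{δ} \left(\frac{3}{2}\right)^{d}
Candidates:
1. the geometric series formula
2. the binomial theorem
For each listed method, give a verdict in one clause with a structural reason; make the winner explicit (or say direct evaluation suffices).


Diagnosis: the geometric series formula — check a ratio of consecutive terms: it is \frac{3}{2}, independent of the index, so the geometric formula closes the sum.
- the geometric series formula: yes — fits the structure here.
- the binomial theorem: no binomial coefficients pair up with complementary powers here.


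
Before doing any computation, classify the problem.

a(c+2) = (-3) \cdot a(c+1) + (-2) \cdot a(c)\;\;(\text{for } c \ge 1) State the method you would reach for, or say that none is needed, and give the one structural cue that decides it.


Best approach: the characteristic-root method — the recurrence is linear and homogeneous with constant coefficients, so the ansatz r^c turns it into a polynomial equation for r.


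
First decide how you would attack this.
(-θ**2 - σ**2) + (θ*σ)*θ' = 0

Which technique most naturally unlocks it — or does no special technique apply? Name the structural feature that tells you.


Technique: the homogeneous substitution — the slope's numerator and denominator share total degree; set v = θ/σ and the equation drops to separable form. A Bernoulli substitution is a fair alternative on this equation directly; the homogeneous reading takes it as given.


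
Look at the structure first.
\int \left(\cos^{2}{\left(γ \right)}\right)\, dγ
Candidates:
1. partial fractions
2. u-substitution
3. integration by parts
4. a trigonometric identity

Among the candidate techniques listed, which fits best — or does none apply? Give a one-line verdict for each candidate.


Method: a trigonometric identity — the even trigonometric power \cos^{2}{\left(γ \right)} reduces by a double-angle identity before any integration is attempted.
- partial fractions: there is no rational-function structure to decompose.
- u-substitution — no subexpression of the integrand serves as a whole-integral substitution inner — individual terms may offer their own, but none carries its derivative as a factor of the full integrand; a working change of variable would have to be constructed from outside the expression.
- integration by parts — not the fit here: there is no polynomial factor to ladder down — parts can still close the trigonometric product by recursion, though the identity rewrite is the direct route.
- a trigonometric identity: applicable, and directly so.


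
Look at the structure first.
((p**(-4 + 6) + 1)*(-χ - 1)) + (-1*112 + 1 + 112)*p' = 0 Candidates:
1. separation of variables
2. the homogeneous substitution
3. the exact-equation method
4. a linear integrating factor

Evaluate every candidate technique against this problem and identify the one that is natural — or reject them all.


Best approach: separation of variables — all dependence on the two variables factors apart, the defining separable shape.
- separation of variables — yes — fits the structure here.
- the homogeneous substitution: solved for the derivative, the right side changes under joint scaling of the two variables.
- the exact-equation method: no potential function has this form as its differential, as written.
- a linear integrating factor — a nonlinear term in the unknown puts this outside the integrating-factor template.


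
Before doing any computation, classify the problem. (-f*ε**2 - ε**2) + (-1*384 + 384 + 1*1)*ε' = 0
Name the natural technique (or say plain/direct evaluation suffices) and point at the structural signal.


Diagnosis: separation of variables — all dependence on the two variables factors apart, the defining separable shape.


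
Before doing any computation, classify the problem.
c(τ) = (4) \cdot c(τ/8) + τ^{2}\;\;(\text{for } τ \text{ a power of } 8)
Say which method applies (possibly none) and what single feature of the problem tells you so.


Diagnosis: the master substitution — the argument contracts 8-fold per step: reindex τ exponentially and solve the linear recurrence in the new index.


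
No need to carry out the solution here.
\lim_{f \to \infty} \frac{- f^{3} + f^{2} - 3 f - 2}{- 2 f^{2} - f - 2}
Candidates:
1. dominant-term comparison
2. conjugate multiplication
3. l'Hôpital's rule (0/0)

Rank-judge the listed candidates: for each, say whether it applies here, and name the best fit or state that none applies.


Verdict: dominant-term comparison — as f grows, only the highest-degree terms matter — compare leading terms and read the limit off.
- dominant-term comparison — applicable, and directly so.
- conjugate multiplication — no divergent radical difference is present for a conjugate pair to cancel.
- l'Hôpital's rule (0/0) — as a single quotient the expression runs to ∞/∞ at the limit point — an at-infinity form of the rule would apply, though the leading-growth comparison is the direct reading.


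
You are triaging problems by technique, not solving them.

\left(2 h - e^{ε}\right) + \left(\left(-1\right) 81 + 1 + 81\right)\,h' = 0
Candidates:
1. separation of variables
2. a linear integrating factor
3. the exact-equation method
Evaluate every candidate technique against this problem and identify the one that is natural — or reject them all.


Best approach: a linear integrating factor — first power of h, nonzero forcing: the integrating-factor recipe applies verbatim with p = 2.
- separation of variables — the two dependences do not factor apart.
- a linear integrating factor — applicable, and directly so.
- the exact-equation method — no potential function has this form as its differential, as written.


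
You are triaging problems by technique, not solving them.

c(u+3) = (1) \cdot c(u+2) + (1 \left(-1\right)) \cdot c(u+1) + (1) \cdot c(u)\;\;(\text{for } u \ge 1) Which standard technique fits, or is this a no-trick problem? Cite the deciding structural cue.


Best approach: the characteristic-root method — no index-dependence in the weights and nothing inhomogeneous: classic characteristic-equation setup.
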